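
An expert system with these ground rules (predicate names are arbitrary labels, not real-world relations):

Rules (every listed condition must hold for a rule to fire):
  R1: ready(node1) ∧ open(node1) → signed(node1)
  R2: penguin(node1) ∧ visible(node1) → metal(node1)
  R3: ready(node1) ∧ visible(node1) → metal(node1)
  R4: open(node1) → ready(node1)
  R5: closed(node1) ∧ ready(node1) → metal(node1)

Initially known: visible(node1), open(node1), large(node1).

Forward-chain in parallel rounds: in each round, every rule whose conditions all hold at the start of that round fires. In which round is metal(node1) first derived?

Round 1 — R4, derive ready(node1).
Round 2 — R1, R3, derive signed(node1), metal(node1).
metal(node1) first appears in round 2.

2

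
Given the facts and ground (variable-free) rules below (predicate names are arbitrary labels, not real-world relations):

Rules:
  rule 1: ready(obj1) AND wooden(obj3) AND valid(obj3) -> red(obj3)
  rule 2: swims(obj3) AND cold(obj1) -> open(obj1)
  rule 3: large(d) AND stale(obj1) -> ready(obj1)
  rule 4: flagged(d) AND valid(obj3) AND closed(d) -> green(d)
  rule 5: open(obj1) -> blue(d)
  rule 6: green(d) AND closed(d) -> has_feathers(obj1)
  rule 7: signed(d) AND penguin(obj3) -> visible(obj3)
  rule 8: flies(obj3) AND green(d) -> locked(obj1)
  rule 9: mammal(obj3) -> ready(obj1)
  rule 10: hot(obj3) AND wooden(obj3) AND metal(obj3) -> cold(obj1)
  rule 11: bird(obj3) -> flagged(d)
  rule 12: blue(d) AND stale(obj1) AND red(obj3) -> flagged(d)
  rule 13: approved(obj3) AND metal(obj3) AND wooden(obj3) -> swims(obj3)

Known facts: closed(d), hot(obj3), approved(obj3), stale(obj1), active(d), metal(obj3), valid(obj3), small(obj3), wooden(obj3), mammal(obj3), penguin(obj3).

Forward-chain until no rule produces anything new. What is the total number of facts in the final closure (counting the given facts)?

Round 1: rule 9 [mammal(obj3) -> ready(obj1)]; rule 10 [hot(obj3) AND wooden(obj3) AND metal(obj3) -> cold(obj1)]; rule 13 [approved(obj3) AND metal(obj3) AND wooden(obj3) -> swims(obj3)]. Adds ready(obj1), cold(obj1), swims(obj3).
Round 2: rule 1 [ready(obj1) AND wooden(obj3) AND valid(obj3) -> red(obj3)]; rule 2 [swims(obj3) AND cold(obj1) -> open(obj1)]. Adds red(obj3), open(obj1).
Round 3: rule 5 [open(obj1) -> blue(d)]. Adds blue(d).
Round 4: rule 12 [blue(d) AND stale(obj1) AND red(obj3) -> flagged(d)]. Adds flagged(d).
Round 5: rule 4 [flagged(d) AND valid(obj3) AND closed(d) -> green(d)]. Adds green(d).
Round 6: rule 6 [green(d) AND closed(d) -> has_feathers(obj1)]. Adds has_feathers(obj1).
Closure: {active(d), approved(obj3), blue(d), closed(d), cold(obj1), flagged(d), green(d), has_feathers(obj1), hot(obj3), mammal(obj3), metal(obj3), open(obj1), penguin(obj3), ready(obj1), red(obj3), small(obj3), stale(obj1), swims(obj3), valid(obj3), wooden(obj3)} — 20 facts.

20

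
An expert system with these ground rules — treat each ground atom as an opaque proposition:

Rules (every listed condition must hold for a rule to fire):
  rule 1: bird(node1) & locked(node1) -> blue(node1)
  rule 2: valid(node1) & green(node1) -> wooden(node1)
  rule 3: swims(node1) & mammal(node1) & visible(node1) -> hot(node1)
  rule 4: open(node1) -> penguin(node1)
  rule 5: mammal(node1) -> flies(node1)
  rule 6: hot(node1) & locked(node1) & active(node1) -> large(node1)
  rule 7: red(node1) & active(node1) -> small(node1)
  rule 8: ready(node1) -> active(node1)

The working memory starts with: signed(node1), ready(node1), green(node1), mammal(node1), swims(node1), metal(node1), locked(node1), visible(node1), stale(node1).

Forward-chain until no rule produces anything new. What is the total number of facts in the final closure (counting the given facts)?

13

Round 1 fires rule 3, rule 5, rule 8, giving hot(node1), flies(node1), active(node1).
Round 2 fires rule 6, giving large(node1).
Closure: {active(node1), flies(node1), green(node1), hot(node1), large(node1), locked(node1), mammal(node1), metal(node1), ready(node1), signed(node1), stale(node1), swims(node1), visible(node1)} — 13 facts.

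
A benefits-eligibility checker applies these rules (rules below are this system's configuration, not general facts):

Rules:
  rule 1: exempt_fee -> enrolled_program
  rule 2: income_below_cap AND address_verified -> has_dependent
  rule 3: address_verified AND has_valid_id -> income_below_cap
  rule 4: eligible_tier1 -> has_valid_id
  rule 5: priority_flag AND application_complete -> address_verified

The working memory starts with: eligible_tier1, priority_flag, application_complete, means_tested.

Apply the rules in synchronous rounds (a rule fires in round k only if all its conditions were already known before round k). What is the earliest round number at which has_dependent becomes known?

3

Round 1 — rule 4, rule 5, derive has_valid_id, address_verified.
Round 2 — rule 3, derive income_below_cap.
Round 3 — rule 2, derive has_dependent.
has_dependent first appears in round 3.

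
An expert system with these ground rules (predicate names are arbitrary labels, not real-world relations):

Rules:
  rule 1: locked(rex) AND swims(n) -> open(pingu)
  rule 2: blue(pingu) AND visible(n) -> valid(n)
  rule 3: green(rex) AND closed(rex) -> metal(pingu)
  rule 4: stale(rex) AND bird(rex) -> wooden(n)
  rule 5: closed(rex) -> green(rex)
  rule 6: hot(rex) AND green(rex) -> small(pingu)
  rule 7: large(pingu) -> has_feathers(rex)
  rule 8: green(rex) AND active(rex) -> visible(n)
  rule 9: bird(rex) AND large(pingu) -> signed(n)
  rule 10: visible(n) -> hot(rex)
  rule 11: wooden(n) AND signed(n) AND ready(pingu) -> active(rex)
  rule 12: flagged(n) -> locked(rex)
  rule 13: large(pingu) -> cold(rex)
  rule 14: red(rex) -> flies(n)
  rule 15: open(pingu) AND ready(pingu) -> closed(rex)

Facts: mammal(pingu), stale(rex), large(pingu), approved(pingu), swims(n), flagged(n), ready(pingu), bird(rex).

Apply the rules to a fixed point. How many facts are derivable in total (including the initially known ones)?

21

Round 1 fires rule 4, rule 7, rule 9, rule 12, rule 13, giving wooden(n), has_feathers(rex), signed(n), locked(rex), cold(rex).
Round 2 fires rule 1, rule 11, giving open(pingu), active(rex).
Round 3 fires rule 15, giving closed(rex).
Round 4 fires rule 5, giving green(rex).
Round 5 fires rule 3, rule 8, giving metal(pingu), visible(n).
Round 6 fires rule 10, giving hot(rex).
Round 7 fires rule 6, giving small(pingu).
Closure: {active(rex), approved(pingu), bird(rex), closed(rex), cold(rex), flagged(n), green(rex), has_feathers(rex), hot(rex), large(pingu), locked(rex), mammal(pingu), metal(pingu), open(pingu), ready(pingu), signed(n), small(pingu), stale(rex), swims(n), visible(n), wooden(n)} — 21 facts.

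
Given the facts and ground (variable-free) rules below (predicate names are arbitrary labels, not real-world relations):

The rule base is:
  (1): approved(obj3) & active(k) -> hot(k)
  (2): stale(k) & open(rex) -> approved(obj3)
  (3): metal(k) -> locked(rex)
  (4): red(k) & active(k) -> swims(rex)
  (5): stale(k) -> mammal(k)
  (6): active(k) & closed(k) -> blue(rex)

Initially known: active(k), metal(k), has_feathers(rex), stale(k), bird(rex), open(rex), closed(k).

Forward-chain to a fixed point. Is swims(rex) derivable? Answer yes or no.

Round 1: (2) [stale(k) & open(rex) -> approved(obj3)]; (3) [metal(k) -> locked(rex)]; (5) [stale(k) -> mammal(k)]; (6) [active(k) & closed(k) -> blue(rex)]. Adds approved(obj3), locked(rex), mammal(k), blue(rex).
Round 2: (1) [approved(obj3) & active(k) -> hot(k)]. Adds hot(k).
Fixed point reached. swims(rex) is concluded only by (4); (4) needs red(k) (never derived).

no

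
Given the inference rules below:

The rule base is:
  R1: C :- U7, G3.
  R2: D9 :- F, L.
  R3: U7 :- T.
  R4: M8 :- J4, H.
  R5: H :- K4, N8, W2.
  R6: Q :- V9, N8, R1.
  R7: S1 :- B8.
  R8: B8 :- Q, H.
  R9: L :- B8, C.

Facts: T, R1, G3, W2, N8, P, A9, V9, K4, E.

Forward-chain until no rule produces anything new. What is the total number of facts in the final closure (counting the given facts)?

17

Round 1 fires R3, R5, R6, giving U7, H, Q.
Round 2 fires R1, R8, giving C, B8.
Round 3 fires R7, R9, giving S1, L.
Closure: {A9, B8, C, E, G3, H, K4, L, N8, P, Q, R1, S1, T, U7, V9, W2} — 17 facts.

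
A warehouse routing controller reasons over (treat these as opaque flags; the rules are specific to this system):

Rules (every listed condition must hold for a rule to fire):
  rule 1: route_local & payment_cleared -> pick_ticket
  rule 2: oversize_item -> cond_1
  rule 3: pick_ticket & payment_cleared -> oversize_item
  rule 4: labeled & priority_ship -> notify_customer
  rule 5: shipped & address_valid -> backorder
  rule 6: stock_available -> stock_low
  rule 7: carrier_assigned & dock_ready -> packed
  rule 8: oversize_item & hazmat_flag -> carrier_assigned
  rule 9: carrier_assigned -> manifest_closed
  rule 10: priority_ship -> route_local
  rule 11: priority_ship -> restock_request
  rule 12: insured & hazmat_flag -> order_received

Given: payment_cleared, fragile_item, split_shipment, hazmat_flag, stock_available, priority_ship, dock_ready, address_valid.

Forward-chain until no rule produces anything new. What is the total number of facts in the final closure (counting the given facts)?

17

Round 1: rule 6 [stock_available -> stock_low]; rule 10 [priority_ship -> route_local]; rule 11 [priority_ship -> restock_request]. New: stock_low, route_local, restock_request.
Round 2: rule 1 [route_local & payment_cleared -> pick_ticket]. New: pick_ticket.
Round 3: rule 3 [pick_ticket & payment_cleared -> oversize_item]. New: oversize_item.
Round 4: rule 2 [oversize_item -> cond_1]; rule 8 [oversize_item & hazmat_flag -> carrier_assigned]. New: cond_1, carrier_assigned.
Round 5: rule 7 [carrier_assigned & dock_ready -> packed]; rule 9 [carrier_assigned -> manifest_closed]. New: packed, manifest_closed.
Closure: {address_valid, carrier_assigned, cond_1, dock_ready, fragile_item, hazmat_flag, manifest_closed, oversize_item, packed, payment_cleared, pick_ticket, priority_ship, restock_request, route_local, split_shipment, stock_available, stock_low} — 17 facts.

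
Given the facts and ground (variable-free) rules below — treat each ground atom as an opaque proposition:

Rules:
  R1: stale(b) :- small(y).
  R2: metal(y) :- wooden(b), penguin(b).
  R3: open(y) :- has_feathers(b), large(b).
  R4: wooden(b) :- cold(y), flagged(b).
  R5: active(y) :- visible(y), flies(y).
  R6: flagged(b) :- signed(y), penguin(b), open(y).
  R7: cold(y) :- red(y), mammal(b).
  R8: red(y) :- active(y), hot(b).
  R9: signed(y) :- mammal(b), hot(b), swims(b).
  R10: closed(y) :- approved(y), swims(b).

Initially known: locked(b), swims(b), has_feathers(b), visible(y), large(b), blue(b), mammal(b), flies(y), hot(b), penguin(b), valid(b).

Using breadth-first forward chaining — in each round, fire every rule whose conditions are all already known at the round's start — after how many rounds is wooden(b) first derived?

Round 1: R3 [open(y) :- has_feathers(b), large(b).]; R5 [active(y) :- visible(y), flies(y).]; R9 [signed(y) :- mammal(b), hot(b), swims(b).]. Adds open(y), active(y), signed(y).
Round 2: R6 [flagged(b) :- signed(y), penguin(b), open(y).]; R8 [red(y) :- active(y), hot(b).]. Adds flagged(b), red(y).
Round 3: R7 [cold(y) :- red(y), mammal(b).]. Adds cold(y).
Round 4: R4 [wooden(b) :- cold(y), flagged(b).]. Adds wooden(b).
wooden(b) first appears in round 4.

4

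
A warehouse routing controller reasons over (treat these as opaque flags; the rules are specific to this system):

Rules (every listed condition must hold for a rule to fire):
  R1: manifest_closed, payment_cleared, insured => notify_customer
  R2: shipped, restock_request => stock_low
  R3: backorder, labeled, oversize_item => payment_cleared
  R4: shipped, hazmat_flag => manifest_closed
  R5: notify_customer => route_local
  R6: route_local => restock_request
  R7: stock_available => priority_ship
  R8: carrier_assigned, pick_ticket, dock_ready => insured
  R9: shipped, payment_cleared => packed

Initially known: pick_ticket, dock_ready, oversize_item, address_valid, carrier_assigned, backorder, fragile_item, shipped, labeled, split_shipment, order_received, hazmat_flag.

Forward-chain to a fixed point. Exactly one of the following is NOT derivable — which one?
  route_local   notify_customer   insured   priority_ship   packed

priority_ship

Round 1: R3 [backorder, labeled, oversize_item => payment_cleared]; R4 [shipped, hazmat_flag => manifest_closed]; R8 [carrier_assigned, pick_ticket, dock_ready => insured]. Adds payment_cleared, manifest_closed, insured.
Round 2: R1 [manifest_closed, payment_cleared, insured => notify_customer]; R9 [shipped, payment_cleared => packed]. Adds notify_customer, packed.
Round 3: R5 [notify_customer => route_local]. Adds route_local.
Round 4: R6 [route_local => restock_request]. Adds restock_request.
Round 5: R2 [shipped, restock_request => stock_low]. Adds stock_low.
Derived: packed (round 2), route_local (round 3), insured (round 1), notify_customer (round 2). priority_ship never appears in any round.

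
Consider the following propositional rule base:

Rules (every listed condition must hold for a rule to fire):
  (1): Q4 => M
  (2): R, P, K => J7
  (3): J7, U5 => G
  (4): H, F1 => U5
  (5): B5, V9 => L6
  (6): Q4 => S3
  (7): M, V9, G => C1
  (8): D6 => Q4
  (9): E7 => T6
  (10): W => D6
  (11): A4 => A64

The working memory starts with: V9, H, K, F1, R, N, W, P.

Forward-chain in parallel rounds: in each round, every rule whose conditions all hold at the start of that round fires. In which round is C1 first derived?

Round 1: (2) [R, P, K => J7]; (4) [H, F1 => U5]; (10) [W => D6]. New: J7, U5, D6.
Round 2: (3) [J7, U5 => G]; (8) [D6 => Q4]. New: G, Q4.
Round 3: (1) [Q4 => M]; (6) [Q4 => S3]. New: M, S3.
Round 4: (7) [M, V9, G => C1]. New: C1.
C1 first appears in round 4.

4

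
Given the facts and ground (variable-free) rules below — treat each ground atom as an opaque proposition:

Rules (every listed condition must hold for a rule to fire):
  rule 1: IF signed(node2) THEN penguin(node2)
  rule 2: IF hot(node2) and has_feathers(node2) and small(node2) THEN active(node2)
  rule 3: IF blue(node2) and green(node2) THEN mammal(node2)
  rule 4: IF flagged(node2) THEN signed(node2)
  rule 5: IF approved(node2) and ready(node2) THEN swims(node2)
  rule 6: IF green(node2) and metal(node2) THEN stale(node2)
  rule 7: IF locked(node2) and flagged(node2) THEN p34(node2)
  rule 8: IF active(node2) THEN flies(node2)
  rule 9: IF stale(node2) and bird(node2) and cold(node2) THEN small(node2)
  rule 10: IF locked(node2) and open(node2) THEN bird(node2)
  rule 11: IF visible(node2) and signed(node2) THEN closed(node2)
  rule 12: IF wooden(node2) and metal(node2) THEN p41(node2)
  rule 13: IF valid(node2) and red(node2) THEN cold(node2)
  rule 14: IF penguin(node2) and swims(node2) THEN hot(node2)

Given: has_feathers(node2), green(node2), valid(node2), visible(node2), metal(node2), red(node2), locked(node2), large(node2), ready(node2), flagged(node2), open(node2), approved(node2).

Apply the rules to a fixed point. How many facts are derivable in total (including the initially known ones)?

24

[1] rule 4 [IF flagged(node2) THEN signed(node2)]; rule 5 [IF approved(node2) and ready(node2) THEN swims(node2)]; rule 6 [IF green(node2) and metal(node2) THEN stale(node2)]; rule 7 [IF locked(node2) and flagged(node2) THEN p34(node2)]; rule 10 [IF locked(node2) and open(node2) THEN bird(node2)]; rule 13 [IF valid(node2) and red(node2) THEN cold(node2)]. ⇒ new: signed(node2), swims(node2), stale(node2), p34(node2), bird(node2), cold(node2).
[2] rule 1 [IF signed(node2) THEN penguin(node2)]; rule 9 [IF stale(node2) and bird(node2) and cold(node2) THEN small(node2)]; rule 11 [IF visible(node2) and signed(node2) THEN closed(node2)]. ⇒ new: penguin(node2), small(node2), closed(node2).
[3] rule 14 [IF penguin(node2) and swims(node2) THEN hot(node2)]. ⇒ new: hot(node2).
[4] rule 2 [IF hot(node2) and has_feathers(node2) and small(node2) THEN active(node2)]. ⇒ new: active(node2).
[5] rule 8 [IF active(node2) THEN flies(node2)]. ⇒ new: flies(node2).
Closure: {active(node2), approved(node2), bird(node2), closed(node2), cold(node2), flagged(node2), flies(node2), green(node2), has_feathers(node2), hot(node2), large(node2), locked(node2), metal(node2), open(node2), p34(node2), penguin(node2), ready(node2), red(node2), signed(node2), small(node2), stale(node2), swims(node2), valid(node2), visible(node2)} — 24 facts.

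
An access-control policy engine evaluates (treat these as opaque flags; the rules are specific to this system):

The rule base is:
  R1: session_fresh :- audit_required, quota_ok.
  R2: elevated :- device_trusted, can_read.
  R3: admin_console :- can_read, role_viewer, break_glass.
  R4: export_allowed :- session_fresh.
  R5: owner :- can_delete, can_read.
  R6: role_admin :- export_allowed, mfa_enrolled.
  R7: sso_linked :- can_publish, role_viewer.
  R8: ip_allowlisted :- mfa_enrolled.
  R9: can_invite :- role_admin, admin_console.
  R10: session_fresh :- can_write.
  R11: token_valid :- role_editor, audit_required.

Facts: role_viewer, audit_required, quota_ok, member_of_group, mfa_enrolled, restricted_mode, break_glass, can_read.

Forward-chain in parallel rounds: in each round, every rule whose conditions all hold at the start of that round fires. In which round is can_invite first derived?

Round 1 — R1, R3, R8, derive session_fresh, admin_console, ip_allowlisted.
Round 2 — R4, derive export_allowed.
Round 3 — R6, derive role_admin.
Round 4 — R9, derive can_invite.
can_invite first appears in round 4.

4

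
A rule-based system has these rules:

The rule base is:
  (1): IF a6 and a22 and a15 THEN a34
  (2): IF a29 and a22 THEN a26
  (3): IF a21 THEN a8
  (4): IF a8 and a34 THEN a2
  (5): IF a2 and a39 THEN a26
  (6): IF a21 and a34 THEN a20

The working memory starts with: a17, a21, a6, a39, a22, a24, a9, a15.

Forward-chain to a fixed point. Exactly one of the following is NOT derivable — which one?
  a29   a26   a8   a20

Round 1: (1) [IF a6 and a22 and a15 THEN a34]; (3) [IF a21 THEN a8]. Adds a34, a8.
Round 2: (4) [IF a8 and a34 THEN a2]; (6) [IF a21 and a34 THEN a20]. Adds a2, a20.
Round 3: (5) [IF a2 and a39 THEN a26]. Adds a26.
Derived: a20 (round 2), a26 (round 3), a8 (round 1). a29 never appears in any round.

a29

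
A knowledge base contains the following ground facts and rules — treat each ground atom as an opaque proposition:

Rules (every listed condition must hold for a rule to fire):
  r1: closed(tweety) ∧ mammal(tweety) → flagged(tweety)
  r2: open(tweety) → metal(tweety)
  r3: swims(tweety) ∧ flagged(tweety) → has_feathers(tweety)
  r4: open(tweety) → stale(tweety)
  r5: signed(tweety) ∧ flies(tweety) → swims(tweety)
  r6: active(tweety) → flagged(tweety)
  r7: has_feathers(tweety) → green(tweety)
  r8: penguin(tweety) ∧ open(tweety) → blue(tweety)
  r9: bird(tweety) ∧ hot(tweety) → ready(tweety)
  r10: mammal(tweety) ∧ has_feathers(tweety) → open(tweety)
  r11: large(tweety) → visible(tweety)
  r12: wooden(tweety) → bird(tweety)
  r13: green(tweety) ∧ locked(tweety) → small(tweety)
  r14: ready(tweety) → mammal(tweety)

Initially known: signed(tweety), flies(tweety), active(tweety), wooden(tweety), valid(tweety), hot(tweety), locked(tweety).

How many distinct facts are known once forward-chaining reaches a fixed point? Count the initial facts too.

Round 1 fires r5, r6, r12, giving swims(tweety), flagged(tweety), bird(tweety).
Round 2 fires r3, r9, giving has_feathers(tweety), ready(tweety).
Round 3 fires r7, r14, giving green(tweety), mammal(tweety).
Round 4 fires r10, r13, giving open(tweety), small(tweety).
Round 5 fires r2, r4, giving metal(tweety), stale(tweety).
Closure: {active(tweety), bird(tweety), flagged(tweety), flies(tweety), green(tweety), has_feathers(tweety), hot(tweety), locked(tweety), mammal(tweety), metal(tweety), open(tweety), ready(tweety), signed(tweety), small(tweety), stale(tweety), swims(tweety), valid(tweety), wooden(tweety)} — 18 facts.

18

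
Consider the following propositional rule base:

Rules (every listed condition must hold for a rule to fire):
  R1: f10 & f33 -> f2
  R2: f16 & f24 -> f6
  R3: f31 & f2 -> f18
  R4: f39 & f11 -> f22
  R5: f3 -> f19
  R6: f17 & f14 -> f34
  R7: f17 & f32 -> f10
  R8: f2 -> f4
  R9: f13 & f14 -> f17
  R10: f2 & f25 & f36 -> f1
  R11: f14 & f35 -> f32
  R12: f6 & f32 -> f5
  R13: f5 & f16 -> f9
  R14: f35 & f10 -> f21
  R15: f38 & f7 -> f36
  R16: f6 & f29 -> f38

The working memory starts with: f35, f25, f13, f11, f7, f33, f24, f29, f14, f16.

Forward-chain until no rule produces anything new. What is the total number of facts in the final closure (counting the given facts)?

23

Round 1: R2 [f16 & f24 -> f6]; R9 [f13 & f14 -> f17]; R11 [f14 & f35 -> f32]. New: f6, f17, f32.
Round 2: R6 [f17 & f14 -> f34]; R7 [f17 & f32 -> f10]; R12 [f6 & f32 -> f5]; R16 [f6 & f29 -> f38]. New: f34, f10, f5, f38.
Round 3: R1 [f10 & f33 -> f2]; R13 [f5 & f16 -> f9]; R14 [f35 & f10 -> f21]; R15 [f38 & f7 -> f36]. New: f2, f9, f21, f36.
Round 4: R8 [f2 -> f4]; R10 [f2 & f25 & f36 -> f1]. New: f4, f1.
Closure: {f1, f10, f11, f13, f14, f16, f17, f2, f21, f24, f25, f29, f32, f33, f34, f35, f36, f38, f4, f5, f6, f7, f9} — 23 facts.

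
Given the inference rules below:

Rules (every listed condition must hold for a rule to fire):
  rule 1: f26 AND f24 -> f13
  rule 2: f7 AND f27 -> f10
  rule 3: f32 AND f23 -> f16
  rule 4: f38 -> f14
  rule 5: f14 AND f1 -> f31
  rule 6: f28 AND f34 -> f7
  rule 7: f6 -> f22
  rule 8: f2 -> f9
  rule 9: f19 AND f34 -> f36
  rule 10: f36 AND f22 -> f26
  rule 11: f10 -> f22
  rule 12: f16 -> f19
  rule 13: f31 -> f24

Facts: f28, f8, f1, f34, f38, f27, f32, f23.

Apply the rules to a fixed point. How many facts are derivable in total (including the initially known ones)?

[1] rule 3 [f32 AND f23 -> f16]; rule 4 [f38 -> f14]; rule 6 [f28 AND f34 -> f7]. ⇒ new: f16, f14, f7.
[2] rule 2 [f7 AND f27 -> f10]; rule 5 [f14 AND f1 -> f31]; rule 12 [f16 -> f19]. ⇒ new: f10, f31, f19.
[3] rule 9 [f19 AND f34 -> f36]; rule 11 [f10 -> f22]; rule 13 [f31 -> f24]. ⇒ new: f36, f22, f24.
[4] rule 10 [f36 AND f22 -> f26]. ⇒ new: f26.
[5] rule 1 [f26 AND f24 -> f13]. ⇒ new: f13.
Closure: {f1, f10, f13, f14, f16, f19, f22, f23, f24, f26, f27, f28, f31, f32, f34, f36, f38, f7, f8} — 19 facts.

19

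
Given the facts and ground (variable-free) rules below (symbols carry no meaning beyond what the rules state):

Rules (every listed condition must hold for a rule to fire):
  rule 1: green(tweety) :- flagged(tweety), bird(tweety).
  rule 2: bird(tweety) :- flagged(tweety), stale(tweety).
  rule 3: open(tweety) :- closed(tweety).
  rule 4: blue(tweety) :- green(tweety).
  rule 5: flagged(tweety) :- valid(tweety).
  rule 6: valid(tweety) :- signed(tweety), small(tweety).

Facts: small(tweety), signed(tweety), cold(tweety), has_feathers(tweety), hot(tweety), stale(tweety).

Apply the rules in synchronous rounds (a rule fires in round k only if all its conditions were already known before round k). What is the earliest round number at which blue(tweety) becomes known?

Round 1: rule 6 [valid(tweety) :- signed(tweety), small(tweety).]. Adds valid(tweety).
Round 2: rule 5 [flagged(tweety) :- valid(tweety).]. Adds flagged(tweety).
Round 3: rule 2 [bird(tweety) :- flagged(tweety), stale(tweety).]. Adds bird(tweety).
Round 4: rule 1 [green(tweety) :- flagged(tweety), bird(tweety).]. Adds green(tweety).
Round 5: rule 4 [blue(tweety) :- green(tweety).]. Adds blue(tweety).
blue(tweety) first appears in round 5.

5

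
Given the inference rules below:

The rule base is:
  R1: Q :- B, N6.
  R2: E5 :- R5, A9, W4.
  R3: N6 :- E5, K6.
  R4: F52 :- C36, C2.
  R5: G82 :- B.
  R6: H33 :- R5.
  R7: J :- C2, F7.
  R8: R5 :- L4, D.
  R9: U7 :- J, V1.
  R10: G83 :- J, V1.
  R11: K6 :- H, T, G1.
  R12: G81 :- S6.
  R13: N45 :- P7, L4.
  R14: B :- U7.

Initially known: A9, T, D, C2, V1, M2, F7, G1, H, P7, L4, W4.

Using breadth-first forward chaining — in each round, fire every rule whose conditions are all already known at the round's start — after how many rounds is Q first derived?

4

Round 1: R7 [J :- C2, F7.]; R8 [R5 :- L4, D.]; R11 [K6 :- H, T, G1.]; R13 [N45 :- P7, L4.]. New: J, R5, K6, N45.
Round 2: R2 [E5 :- R5, A9, W4.]; R6 [H33 :- R5.]; R9 [U7 :- J, V1.]; R10 [G83 :- J, V1.]. New: E5, H33, U7, G83.
Round 3: R3 [N6 :- E5, K6.]; R14 [B :- U7.]. New: N6, B.
Round 4: R1 [Q :- B, N6.]; R5 [G82 :- B.]. New: Q, G82.
Q first appears in round 4.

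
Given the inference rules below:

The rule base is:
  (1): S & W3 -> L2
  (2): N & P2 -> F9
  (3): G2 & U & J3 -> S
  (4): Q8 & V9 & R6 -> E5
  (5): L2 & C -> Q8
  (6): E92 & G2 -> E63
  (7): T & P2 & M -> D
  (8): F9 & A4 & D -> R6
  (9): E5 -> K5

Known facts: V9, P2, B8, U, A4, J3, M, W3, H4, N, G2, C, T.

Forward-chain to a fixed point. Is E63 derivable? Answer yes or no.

no

Round 1 fires (2), (3), (7), giving F9, S, D.
Round 2 fires (1), (8), giving L2, R6.
Round 3 fires (5), giving Q8.
Round 4 fires (4), giving E5.
Round 5 fires (9), giving K5.
Fixed point reached. E63 is concluded only by (6); (6) needs E92 (never derived).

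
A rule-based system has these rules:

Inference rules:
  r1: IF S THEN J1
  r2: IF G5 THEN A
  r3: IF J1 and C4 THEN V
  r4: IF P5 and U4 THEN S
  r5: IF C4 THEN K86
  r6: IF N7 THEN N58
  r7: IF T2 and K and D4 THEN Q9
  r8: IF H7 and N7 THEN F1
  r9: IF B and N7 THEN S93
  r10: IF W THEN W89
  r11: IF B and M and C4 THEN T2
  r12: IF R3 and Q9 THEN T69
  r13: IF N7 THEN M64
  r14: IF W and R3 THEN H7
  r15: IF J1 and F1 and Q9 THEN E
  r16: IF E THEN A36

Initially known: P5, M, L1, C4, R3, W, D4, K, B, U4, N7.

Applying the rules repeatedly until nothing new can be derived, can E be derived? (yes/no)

Round 1: r4 [IF P5 and U4 THEN S]; r5 [IF C4 THEN K86]; r6 [IF N7 THEN N58]; r9 [IF B and N7 THEN S93]; r10 [IF W THEN W89]; r11 [IF B and M and C4 THEN T2]; r13 [IF N7 THEN M64]; r14 [IF W and R3 THEN H7]. New: S, K86, N58, S93, W89, T2, M64, H7.
Round 2: r1 [IF S THEN J1]; r7 [IF T2 and K and D4 THEN Q9]; r8 [IF H7 and N7 THEN F1]. New: J1, Q9, F1.
Round 3: r3 [IF J1 and C4 THEN V]; r12 [IF R3 and Q9 THEN T69]; r15 [IF J1 and F1 and Q9 THEN E]. New: V, T69, E.
Round 4: r16 [IF E THEN A36]. New: A36.
E appears in round 3, so it is derivable.

yes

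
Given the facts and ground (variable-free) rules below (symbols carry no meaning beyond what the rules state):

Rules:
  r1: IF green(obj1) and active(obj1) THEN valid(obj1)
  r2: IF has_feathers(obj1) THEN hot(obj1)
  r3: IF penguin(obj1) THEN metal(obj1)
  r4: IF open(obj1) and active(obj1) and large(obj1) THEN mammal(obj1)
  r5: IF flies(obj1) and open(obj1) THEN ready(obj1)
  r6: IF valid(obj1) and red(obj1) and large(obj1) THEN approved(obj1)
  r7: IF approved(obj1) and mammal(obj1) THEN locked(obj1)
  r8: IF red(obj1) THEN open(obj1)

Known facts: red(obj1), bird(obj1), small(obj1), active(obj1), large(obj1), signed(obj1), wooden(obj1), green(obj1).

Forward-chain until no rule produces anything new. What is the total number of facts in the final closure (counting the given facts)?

13

Round 1 fires r1, r8, giving valid(obj1), open(obj1).
Round 2 fires r4, r6, giving mammal(obj1), approved(obj1).
Round 3 fires r7, giving locked(obj1).
Closure: {active(obj1), approved(obj1), bird(obj1), green(obj1), large(obj1), locked(obj1), mammal(obj1), open(obj1), red(obj1), signed(obj1), small(obj1), valid(obj1), wooden(obj1)} — 13 facts.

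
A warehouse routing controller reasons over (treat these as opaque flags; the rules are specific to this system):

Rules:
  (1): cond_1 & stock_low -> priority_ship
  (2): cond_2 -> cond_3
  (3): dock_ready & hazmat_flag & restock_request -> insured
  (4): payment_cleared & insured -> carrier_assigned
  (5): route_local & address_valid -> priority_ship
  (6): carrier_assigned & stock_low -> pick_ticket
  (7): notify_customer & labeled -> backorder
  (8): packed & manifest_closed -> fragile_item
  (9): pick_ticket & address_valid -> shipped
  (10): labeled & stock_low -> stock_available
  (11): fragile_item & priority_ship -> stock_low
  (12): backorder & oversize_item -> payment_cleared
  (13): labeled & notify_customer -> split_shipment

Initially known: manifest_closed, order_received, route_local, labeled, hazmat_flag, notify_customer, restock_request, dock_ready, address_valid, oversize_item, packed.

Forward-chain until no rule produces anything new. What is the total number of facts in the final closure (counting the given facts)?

Round 1: (3) [dock_ready & hazmat_flag & restock_request -> insured]; (5) [route_local & address_valid -> priority_ship]; (7) [notify_customer & labeled -> backorder]; (8) [packed & manifest_closed -> fragile_item]; (13) [labeled & notify_customer -> split_shipment]. Adds insured, priority_ship, backorder, fragile_item, split_shipment.
Round 2: (11) [fragile_item & priority_ship -> stock_low]; (12) [backorder & oversize_item -> payment_cleared]. Adds stock_low, payment_cleared.
Round 3: (4) [payment_cleared & insured -> carrier_assigned]; (10) [labeled & stock_low -> stock_available]. Adds carrier_assigned, stock_available.
Round 4: (6) [carrier_assigned & stock_low -> pick_ticket]. Adds pick_ticket.
Round 5: (9) [pick_ticket & address_valid -> shipped]. Adds shipped.
Closure: {address_valid, backorder, carrier_assigned, dock_ready, fragile_item, hazmat_flag, insured, labeled, manifest_closed, notify_customer, order_received, oversize_item, packed, payment_cleared, pick_ticket, priority_ship, restock_request, route_local, shipped, split_shipment, stock_available, stock_low} — 22 facts.

22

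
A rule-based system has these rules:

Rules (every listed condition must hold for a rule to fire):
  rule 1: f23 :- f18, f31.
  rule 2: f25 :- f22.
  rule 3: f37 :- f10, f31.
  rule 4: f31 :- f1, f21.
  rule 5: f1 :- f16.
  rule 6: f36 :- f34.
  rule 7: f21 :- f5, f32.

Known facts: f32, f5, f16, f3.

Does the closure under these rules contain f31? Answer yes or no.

yes

Round 1: rule 5 [f1 :- f16.]; rule 7 [f21 :- f5, f32.]. Adds f1, f21.
Round 2: rule 4 [f31 :- f1, f21.]. Adds f31.
f31 appears in round 2, so it is derivable.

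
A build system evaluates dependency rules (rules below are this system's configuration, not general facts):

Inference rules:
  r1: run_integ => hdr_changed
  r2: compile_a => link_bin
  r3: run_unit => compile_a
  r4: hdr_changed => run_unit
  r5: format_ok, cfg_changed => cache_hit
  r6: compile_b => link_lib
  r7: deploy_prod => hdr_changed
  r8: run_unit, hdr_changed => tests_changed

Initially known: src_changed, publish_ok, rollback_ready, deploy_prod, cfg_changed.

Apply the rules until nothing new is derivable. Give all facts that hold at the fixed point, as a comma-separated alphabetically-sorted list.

cfg_changed, compile_a, deploy_prod, hdr_changed, link_bin, publish_ok, rollback_ready, run_unit, src_changed, tests_changed

[1] r7 [deploy_prod => hdr_changed]. ⇒ new: hdr_changed.
[2] r4 [hdr_changed => run_unit]. ⇒ new: run_unit.
[3] r3 [run_unit => compile_a]; r8 [run_unit, hdr_changed => tests_changed]. ⇒ new: compile_a, tests_changed.
[4] r2 [compile_a => link_bin]. ⇒ new: link_bin.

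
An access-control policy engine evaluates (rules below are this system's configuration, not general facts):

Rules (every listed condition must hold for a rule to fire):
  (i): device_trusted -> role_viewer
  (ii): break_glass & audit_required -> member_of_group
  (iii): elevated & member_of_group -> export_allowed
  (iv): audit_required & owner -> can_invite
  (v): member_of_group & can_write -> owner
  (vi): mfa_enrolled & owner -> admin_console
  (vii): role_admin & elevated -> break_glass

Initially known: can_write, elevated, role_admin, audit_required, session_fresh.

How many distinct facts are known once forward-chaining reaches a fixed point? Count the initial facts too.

10

[1] (vii) [role_admin & elevated -> break_glass]. ⇒ new: break_glass.
[2] (ii) [break_glass & audit_required -> member_of_group]. ⇒ new: member_of_group.
[3] (iii) [elevated & member_of_group -> export_allowed]; (v) [member_of_group & can_write -> owner]. ⇒ new: export_allowed, owner.
[4] (iv) [audit_required & owner -> can_invite]. ⇒ new: can_invite.
Closure: {audit_required, break_glass, can_invite, can_write, elevated, export_allowed, member_of_group, owner, role_admin, session_fresh} — 10 facts.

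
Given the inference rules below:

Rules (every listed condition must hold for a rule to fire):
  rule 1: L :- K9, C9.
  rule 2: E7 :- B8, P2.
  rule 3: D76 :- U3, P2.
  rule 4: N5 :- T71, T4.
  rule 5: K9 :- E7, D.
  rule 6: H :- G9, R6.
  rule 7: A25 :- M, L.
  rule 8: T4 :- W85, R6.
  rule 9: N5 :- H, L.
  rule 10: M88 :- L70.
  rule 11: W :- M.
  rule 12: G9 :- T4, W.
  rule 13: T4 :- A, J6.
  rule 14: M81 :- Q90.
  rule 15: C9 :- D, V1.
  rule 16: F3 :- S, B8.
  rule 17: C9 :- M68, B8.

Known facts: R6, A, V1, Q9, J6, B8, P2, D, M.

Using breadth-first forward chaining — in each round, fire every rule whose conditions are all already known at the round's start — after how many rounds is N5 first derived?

4

Round 1 — rule 2, rule 11, rule 13, rule 15, derive E7, W, T4, C9.
Round 2 — rule 5, rule 12, derive K9, G9.
Round 3 — rule 1, rule 6, derive L, H.
Round 4 — rule 7, rule 9, derive A25, N5.
N5 first appears in round 4.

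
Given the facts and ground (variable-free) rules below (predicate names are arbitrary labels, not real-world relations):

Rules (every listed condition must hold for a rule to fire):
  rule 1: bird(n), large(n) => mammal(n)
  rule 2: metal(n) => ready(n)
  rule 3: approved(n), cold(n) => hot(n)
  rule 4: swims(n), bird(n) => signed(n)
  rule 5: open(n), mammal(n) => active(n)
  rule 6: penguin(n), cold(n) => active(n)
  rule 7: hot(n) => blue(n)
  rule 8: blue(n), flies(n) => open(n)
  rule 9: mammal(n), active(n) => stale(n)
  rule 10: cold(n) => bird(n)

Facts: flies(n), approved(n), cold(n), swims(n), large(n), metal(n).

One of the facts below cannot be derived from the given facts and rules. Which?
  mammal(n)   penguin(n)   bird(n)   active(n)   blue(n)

Round 1 — rule 2, rule 3, rule 10, derive ready(n), hot(n), bird(n).
Round 2 — rule 1, rule 4, rule 7, derive mammal(n), signed(n), blue(n).
Round 3 — rule 8, derive open(n).
Round 4 — rule 5, derive active(n).
Round 5 — rule 9, derive stale(n).
Derived: active(n) (round 4), mammal(n) (round 2), blue(n) (round 2), bird(n) (round 1). penguin(n) never appears in any round.

penguin(n)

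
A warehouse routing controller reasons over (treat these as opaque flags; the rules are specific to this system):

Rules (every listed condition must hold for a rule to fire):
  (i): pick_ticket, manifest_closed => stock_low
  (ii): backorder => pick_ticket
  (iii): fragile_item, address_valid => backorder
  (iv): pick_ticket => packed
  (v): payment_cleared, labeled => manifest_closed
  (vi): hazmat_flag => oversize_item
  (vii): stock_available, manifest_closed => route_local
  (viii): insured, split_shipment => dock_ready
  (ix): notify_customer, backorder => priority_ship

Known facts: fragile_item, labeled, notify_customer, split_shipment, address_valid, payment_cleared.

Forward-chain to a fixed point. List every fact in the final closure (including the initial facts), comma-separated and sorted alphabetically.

Round 1: (iii) [fragile_item, address_valid => backorder]; (v) [payment_cleared, labeled => manifest_closed]. New: backorder, manifest_closed.
Round 2: (ii) [backorder => pick_ticket]; (ix) [notify_customer, backorder => priority_ship]. New: pick_ticket, priority_ship.
Round 3: (i) [pick_ticket, manifest_closed => stock_low]; (iv) [pick_ticket => packed]. New: stock_low, packed.

address_valid, backorder, fragile_item, labeled, manifest_closed, notify_customer, packed, payment_cleared, pick_ticket, priority_ship, split_shipment, stock_low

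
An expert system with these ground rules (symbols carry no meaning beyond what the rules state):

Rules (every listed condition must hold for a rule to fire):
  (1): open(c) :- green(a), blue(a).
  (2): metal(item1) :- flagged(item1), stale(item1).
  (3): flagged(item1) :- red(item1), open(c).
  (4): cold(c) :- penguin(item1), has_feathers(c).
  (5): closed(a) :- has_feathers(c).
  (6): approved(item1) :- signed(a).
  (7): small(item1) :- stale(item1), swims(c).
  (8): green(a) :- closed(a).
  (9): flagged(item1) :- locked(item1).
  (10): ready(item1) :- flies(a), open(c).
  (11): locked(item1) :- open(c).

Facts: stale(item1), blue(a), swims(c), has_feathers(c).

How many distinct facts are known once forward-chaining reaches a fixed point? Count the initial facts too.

Round 1 fires (5), (7), giving closed(a), small(item1).
Round 2 fires (8), giving green(a).
Round 3 fires (1), giving open(c).
Round 4 fires (11), giving locked(item1).
Round 5 fires (9), giving flagged(item1).
Round 6 fires (2), giving metal(item1).
Closure: {blue(a), closed(a), flagged(item1), green(a), has_feathers(c), locked(item1), metal(item1), open(c), small(item1), stale(item1), swims(c)} — 11 facts.

11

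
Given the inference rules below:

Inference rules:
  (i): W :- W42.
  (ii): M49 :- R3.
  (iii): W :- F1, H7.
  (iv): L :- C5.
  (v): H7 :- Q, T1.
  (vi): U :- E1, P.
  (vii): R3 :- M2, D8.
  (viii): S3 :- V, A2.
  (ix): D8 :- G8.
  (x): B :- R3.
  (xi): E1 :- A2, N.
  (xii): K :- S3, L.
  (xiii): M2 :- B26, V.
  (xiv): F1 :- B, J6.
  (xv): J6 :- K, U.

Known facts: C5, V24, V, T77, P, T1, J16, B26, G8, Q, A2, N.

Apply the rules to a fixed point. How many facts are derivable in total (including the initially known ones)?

Round 1: (iv) [L :- C5.]; (v) [H7 :- Q, T1.]; (viii) [S3 :- V, A2.]; (ix) [D8 :- G8.]; (xi) [E1 :- A2, N.]; (xiii) [M2 :- B26, V.]. Adds L, H7, S3, D8, E1, M2.
Round 2: (vi) [U :- E1, P.]; (vii) [R3 :- M2, D8.]; (xii) [K :- S3, L.]. Adds U, R3, K.
Round 3: (ii) [M49 :- R3.]; (x) [B :- R3.]; (xv) [J6 :- K, U.]. Adds M49, B, J6.
Round 4: (xiv) [F1 :- B, J6.]. Adds F1.
Round 5: (iii) [W :- F1, H7.]. Adds W.
Closure: {A2, B, B26, C5, D8, E1, F1, G8, H7, J16, J6, K, L, M2, M49, N, P, Q, R3, S3, T1, T77, U, V, V24, W} — 26 facts.

26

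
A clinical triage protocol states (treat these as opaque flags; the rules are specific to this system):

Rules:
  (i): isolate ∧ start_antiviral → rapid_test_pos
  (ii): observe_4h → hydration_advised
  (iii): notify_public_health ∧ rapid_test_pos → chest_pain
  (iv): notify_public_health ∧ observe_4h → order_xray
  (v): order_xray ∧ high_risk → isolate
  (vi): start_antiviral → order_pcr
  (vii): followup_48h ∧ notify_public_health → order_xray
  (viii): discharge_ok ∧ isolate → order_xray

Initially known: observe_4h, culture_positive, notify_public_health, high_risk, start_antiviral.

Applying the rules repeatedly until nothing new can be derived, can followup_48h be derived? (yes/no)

Round 1: (ii) [observe_4h → hydration_advised]; (iv) [notify_public_health ∧ observe_4h → order_xray]; (vi) [start_antiviral → order_pcr]. New: hydration_advised, order_xray, order_pcr.
Round 2: (v) [order_xray ∧ high_risk → isolate]. New: isolate.
Round 3: (i) [isolate ∧ start_antiviral → rapid_test_pos]. New: rapid_test_pos.
Round 4: (iii) [notify_public_health ∧ rapid_test_pos → chest_pain]. New: chest_pain.
Fixed point reached. No rule has followup_48h as a consequent, and it is not given.

no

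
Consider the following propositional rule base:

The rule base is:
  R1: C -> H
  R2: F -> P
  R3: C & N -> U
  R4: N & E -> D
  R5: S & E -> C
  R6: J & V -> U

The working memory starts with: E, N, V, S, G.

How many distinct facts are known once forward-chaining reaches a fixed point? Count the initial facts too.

[1] R4 [N & E -> D]; R5 [S & E -> C]. ⇒ new: D, C.
[2] R1 [C -> H]; R3 [C & N -> U]. ⇒ new: H, U.
Closure: {C, D, E, G, H, N, S, U, V} — 9 facts.

9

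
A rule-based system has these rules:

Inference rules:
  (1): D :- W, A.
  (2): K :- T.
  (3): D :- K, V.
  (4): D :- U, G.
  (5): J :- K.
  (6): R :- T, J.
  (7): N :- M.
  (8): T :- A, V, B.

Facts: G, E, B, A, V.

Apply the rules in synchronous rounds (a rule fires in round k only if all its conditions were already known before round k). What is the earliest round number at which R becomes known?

Round 1: (8) [T :- A, V, B.]. New: T.
Round 2: (2) [K :- T.]. New: K.
Round 3: (3) [D :- K, V.]; (5) [J :- K.]. New: D, J.
Round 4: (6) [R :- T, J.]. New: R.
R first appears in round 4.

4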